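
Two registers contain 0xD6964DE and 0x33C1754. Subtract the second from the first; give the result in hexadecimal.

0xA2D4D8A

Subtract column by column in base 16:
  E-4 → A
  D-5 → 8
  4-7 → D (borrow)
  6-1-1 → 4
  9-C → D (borrow)
  6-3-1 → 2
  D-3 → A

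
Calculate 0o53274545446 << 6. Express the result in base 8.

Shifting left by 6 bits = 2 oct digits: append 2 zeros.

0o5327454544600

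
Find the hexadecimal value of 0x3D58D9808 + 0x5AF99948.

0x430873150

Add column by column in base 16, right to left:
  8+8 = 0 carry 1
  0+4+1 = 5
  8+9 = 1 carry 1
  9+9+1 = 3 carry 1
  D+9+1 = 7 carry 1
  8+F+1 = 8 carry 1
  5+A+1 = 0 carry 1
  D+5+1 = 3 carry 1
  3+0+1 = 4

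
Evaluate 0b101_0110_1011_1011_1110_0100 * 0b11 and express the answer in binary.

0b1000001000011001110101100

Multiply each base-2 digit by 3, carrying:
  0×3 = 0 → write 0
  0×3 = 0 → write 0
  1×3 = 3 → write 1 carry 1
  0×3+1 = 1 → write 1
  0×3 = 0 → write 0
  1×3 = 3 → write 1 carry 1
  1×3+1 = 4 → write 0 carry 2
  1×3+2 = 5 → write 1 carry 2
  1×3+2 = 5 → write 1 carry 2
  1×3+2 = 5 → write 1 carry 2
  0×3+2 = 2 → write 0 carry 1
  1×3+1 = 4 → write 0 carry 2
  1×3+2 = 5 → write 1 carry 2
  1×3+2 = 5 → write 1 carry 2
  0×3+2 = 2 → write 0 carry 1
  1×3+1 = 4 → write 0 carry 2
  0×3+2 = 2 → write 0 carry 1
  1×3+1 = 4 → write 0 carry 2
  1×3+2 = 5 → write 1 carry 2
  0×3+2 = 2 → write 0 carry 1
  1×3+1 = 4 → write 0 carry 2
  0×3+2 = 2 → write 0 carry 1
  1×3+1 = 4 → write 0 carry 2
  remaining carry: 10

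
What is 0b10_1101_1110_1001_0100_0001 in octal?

0o13364501

Group the bits in threes: 001 011 011 110 100 101 000 001 → 13364501.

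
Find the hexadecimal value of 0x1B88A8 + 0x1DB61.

0x1D6409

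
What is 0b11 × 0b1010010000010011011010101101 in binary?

0b11110110000111010010000000111

Multiply each base-2 digit by 3, carrying:
  1×3 = 3 → write 1 carry 1
  0×3+1 = 1 → write 1
  1×3 = 3 → write 1 carry 1
  1×3+1 = 4 → write 0 carry 2
  0×3+2 = 2 → write 0 carry 1
  1×3+1 = 4 → write 0 carry 2
  0×3+2 = 2 → write 0 carry 1
  1×3+1 = 4 → write 0 carry 2
  0×3+2 = 2 → write 0 carry 1
  1×3+1 = 4 → write 0 carry 2
  1×3+2 = 5 → write 1 carry 2
  0×3+2 = 2 → write 0 carry 1
  1×3+1 = 4 → write 0 carry 2
  1×3+2 = 5 → write 1 carry 2
  0×3+2 = 2 → write 0 carry 1
  0×3+1 = 1 → write 1
  1×3 = 3 → write 1 carry 1
  0×3+1 = 1 → write 1
  0×3 = 0 → write 0
  0×3 = 0 → write 0
  0×3 = 0 → write 0
  0×3 = 0 → write 0
  1×3 = 3 → write 1 carry 1
  0×3+1 = 1 → write 1
  0×3 = 0 → write 0
  1×3 = 3 → write 1 carry 1
  0×3+1 = 1 → write 1
  1×3 = 3 → write 1 carry 1
  remaining carry: 1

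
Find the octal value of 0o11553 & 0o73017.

AND each oct digit independently (no carries):
  1&7=1, 1&3=1, 5&0=0, 5&1=1, 3&7=3

0o11013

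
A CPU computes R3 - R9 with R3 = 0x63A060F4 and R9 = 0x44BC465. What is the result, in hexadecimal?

0x5F549C8F

Subtract column by column in base 16:
  4-5 → F (borrow)
  F-6-1 → 8
  0-4 → C (borrow)
  6-C-1 → 9 (borrow)
  0-B-1 → 4 (borrow)
  A-4-1 → 5
  3-4 → F (borrow)
  6-0-1 → 5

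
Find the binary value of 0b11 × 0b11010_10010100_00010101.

0b10011111011110000111111

Multiply each base-2 digit by 3, carrying:
  1×3 = 3 → write 1 carry 1
  0×3+1 = 1 → write 1
  1×3 = 3 → write 1 carry 1
  0×3+1 = 1 → write 1
  1×3 = 3 → write 1 carry 1
  0×3+1 = 1 → write 1
  0×3 = 0 → write 0
  0×3 = 0 → write 0
  0×3 = 0 → write 0
  0×3 = 0 → write 0
  1×3 = 3 → write 1 carry 1
  0×3+1 = 1 → write 1
  1×3 = 3 → write 1 carry 1
  0×3+1 = 1 → write 1
  0×3 = 0 → write 0
  1×3 = 3 → write 1 carry 1
  0×3+1 = 1 → write 1
  1×3 = 3 → write 1 carry 1
  0×3+1 = 1 → write 1
  1×3 = 3 → write 1 carry 1
  1×3+1 = 4 → write 0 carry 2
  remaining carry: 10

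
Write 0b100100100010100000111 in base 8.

0o4442407

Group the bits in threes: 100 100 100 010 100 000 111 → 4442407.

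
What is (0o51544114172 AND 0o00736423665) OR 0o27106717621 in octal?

0o27506717661

0o51544114172 AND 0o00736423665 = 0o00504000060.
Then OR with 0o27106717621.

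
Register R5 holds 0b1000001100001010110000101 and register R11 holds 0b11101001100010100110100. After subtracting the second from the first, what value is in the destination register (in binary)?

Subtract column by column in base 2:
  1-0 → 1
  0-0 → 0
  1-1 → 0
  0-0 → 0
  0-1 → 1 (borrow)
  0-1-1 → 0 (borrow)
  0-0-1 → 1 (borrow)
  1-0-1 → 0
  1-1 → 0
  0-0 → 0
  1-1 → 0
  0-0 → 0
  1-0 → 1
  0-0 → 0
  0-1 → 1 (borrow)
  0-1-1 → 0 (borrow)
  0-0-1 → 1 (borrow)
  1-0-1 → 0
  1-1 → 0
  0-0 → 0
  0-1 → 1 (borrow)
  0-1-1 → 0 (borrow)
  0-1-1 → 0 (borrow)
  0-0-1 → 1 (borrow)
  1-0-1 → 0

0b100100010101000001010001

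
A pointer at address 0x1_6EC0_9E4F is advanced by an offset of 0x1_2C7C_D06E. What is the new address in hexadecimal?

Add column by column in base 16, right to left:
  F+E = D carry 1
  4+6+1 = B
  E+0 = E
  9+D = 6 carry 1
  0+C+1 = D
  C+7 = 3 carry 1
  E+C+1 = B carry 1
  6+2+1 = 9
  1+1 = 2

0x29B3D6EBD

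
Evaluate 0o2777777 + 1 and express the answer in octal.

0o3000000

The trailing 6 digits are 7 (max in base 8), so adding 1 cascades: they roll to 0 and the next digit up increments.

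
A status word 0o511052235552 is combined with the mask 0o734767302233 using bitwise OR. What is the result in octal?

0o735777337773

OR each oct digit independently (no carries):
  5|7=7, 1|3=3, 1|4=5, 0|7=7, 5|6=7, 2|7=7, 2|3=3, 3|0=3, 5|2=7, 5|2=7, 5|3=7, 2|3=3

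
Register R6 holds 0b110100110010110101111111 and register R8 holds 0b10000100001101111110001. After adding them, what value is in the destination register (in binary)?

Add column by column in base 2, right to left:
  1+1 = 0 carry 1
  1+0+1 = 0 carry 1
  1+0+1 = 0 carry 1
  1+0+1 = 0 carry 1
  1+1+1 = 1 carry 1
  1+1+1 = 1 carry 1
  1+1+1 = 1 carry 1
  0+1+1 = 0 carry 1
  1+1+1 = 1 carry 1
  0+1+1 = 0 carry 1
  1+0+1 = 0 carry 1
  1+1+1 = 1 carry 1
  0+1+1 = 0 carry 1
  1+0+1 = 0 carry 1
  0+0+1 = 1
  0+0 = 0
  1+0 = 1
  1+1 = 0 carry 1
  0+0+1 = 1
  0+0 = 0
  1+0 = 1
  0+0 = 0
  1+1 = 0 carry 1
  1+0+1 = 0 carry 1
  final carry 1

0b1000101010100100101110000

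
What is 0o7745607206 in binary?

Each octal digit is 3 bits: 7=111 7=111 4=100 5=101 6=110 0=000 7=111 2=010 0=000 6=110.

0b111111100101110000111010000110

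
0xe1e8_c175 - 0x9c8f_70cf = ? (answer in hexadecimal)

0x455950a6

Subtract column by column in base 16:
  5-f → 6 (borrow)
  7-c-1 → a (borrow)
  1-0-1 → 0
  c-7 → 5
  8-f → 9 (borrow)
  e-8-1 → 5
  1-c → 5 (borrow)
  e-9-1 → 4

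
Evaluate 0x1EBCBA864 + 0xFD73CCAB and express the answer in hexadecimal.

Add column by column in base 16, right to left:
  4+B = F
  6+A = 0 carry 1
  8+C+1 = 5 carry 1
  A+C+1 = 7 carry 1
  B+3+1 = F
  C+7 = 3 carry 1
  B+D+1 = 9 carry 1
  E+F+1 = E carry 1
  1+0+1 = 2

0x2E93F750F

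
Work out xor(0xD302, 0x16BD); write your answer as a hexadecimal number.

XOR each hex digit independently (no carries):
  D^1=C, 3^6=5, 0^B=B, 2^D=F

0xC5BF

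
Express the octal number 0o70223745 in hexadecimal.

0xe127e5

Each octal digit is 3 bits: 7=111 0=000 2=010 2=010 3=011 7=111 4=100 5=101.
Group the bits into nibbles: 1110 0001 0010 0111 1110 0101 → e127e5.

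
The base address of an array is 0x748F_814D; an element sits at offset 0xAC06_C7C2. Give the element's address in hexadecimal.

0x12096490F

Add column by column in base 16, right to left:
  D+2 = F
  4+C = 0 carry 1
  1+7+1 = 9
  8+C = 4 carry 1
  F+6+1 = 6 carry 1
  8+0+1 = 9
  4+C = 0 carry 1
  7+A+1 = 2 carry 1
  final carry 1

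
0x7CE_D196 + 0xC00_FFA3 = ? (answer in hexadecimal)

0x13CFD139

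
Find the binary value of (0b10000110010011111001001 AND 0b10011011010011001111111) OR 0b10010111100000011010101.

0b10010111110011011011101

0b10000110010011111001001 AND 0b10011011010011001111111 = 0b10000010010011001001001.
Then OR with 0b10010111100000011010101.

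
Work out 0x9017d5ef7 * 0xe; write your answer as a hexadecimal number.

0x7e14db3182

Multiply each base-16 digit by 14, carrying:
  7×14 = 98 → write 2 carry 6
  f×14+6 = 216 → write 8 carry 13
  e×14+13 = 209 → write 1 carry 13
  5×14+13 = 83 → write 3 carry 5
  d×14+5 = 187 → write b carry 11
  7×14+11 = 109 → write d carry 6
  1×14+6 = 20 → write 4 carry 1
  0×14+1 = 1 → write 1
  9×14 = 126 → write e carry 7
  remaining carry: 7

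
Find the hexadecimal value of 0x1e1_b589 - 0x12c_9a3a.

0xb51b4f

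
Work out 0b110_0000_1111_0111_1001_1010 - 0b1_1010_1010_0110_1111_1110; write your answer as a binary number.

Subtract column by column in base 2:
  0-0 → 0
  1-1 → 0
  0-1 → 1 (borrow)
  1-1-1 → 1 (borrow)
  1-1-1 → 1 (borrow)
  0-1-1 → 0 (borrow)
  0-1-1 → 0 (borrow)
  1-1-1 → 1 (borrow)
  1-0-1 → 0
  1-1 → 0
  1-1 → 0
  0-0 → 0
  1-0 → 1
  1-1 → 0
  1-0 → 1
  1-1 → 0
  0-0 → 0
  0-1 → 1 (borrow)
  0-0-1 → 1 (borrow)
  0-1-1 → 0 (borrow)
  0-1-1 → 0 (borrow)
  1-0-1 → 0
  1-0 → 1

0b10001100101000010011100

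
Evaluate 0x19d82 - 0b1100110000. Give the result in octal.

0x19d82 = 0o316602 in octal.
0b1100110000 = 0o1460 in octal.
Subtract column by column in base 8:
  2-0 → 2
  0-6 → 2 (borrow)
  6-4-1 → 1
  6-1 → 5
  1-0 → 1
  3-0 → 3

0o315122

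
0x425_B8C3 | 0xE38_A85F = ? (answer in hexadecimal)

0xE3DB8DF

OR each hex digit independently (no carries):
  4|E=E, 2|3=3, 5|8=D, B|A=B, 8|8=8, C|5=D, 3|F=F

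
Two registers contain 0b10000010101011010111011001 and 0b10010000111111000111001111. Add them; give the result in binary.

0b100010011101010011110101000

Add column by column in base 2, right to left:
  1+1 = 0 carry 1
  0+1+1 = 0 carry 1
  0+1+1 = 0 carry 1
  1+1+1 = 1 carry 1
  1+0+1 = 0 carry 1
  0+0+1 = 1
  1+1 = 0 carry 1
  1+1+1 = 1 carry 1
  1+1+1 = 1 carry 1
  0+0+1 = 1
  1+0 = 1
  0+0 = 0
  1+1 = 0 carry 1
  1+1+1 = 1 carry 1
  0+1+1 = 0 carry 1
  1+1+1 = 1 carry 1
  0+1+1 = 0 carry 1
  1+1+1 = 1 carry 1
  0+0+1 = 1
  1+0 = 1
  0+0 = 0
  0+0 = 0
  0+1 = 1
  0+0 = 0
  0+0 = 0
  1+1 = 0 carry 1
  final carry 1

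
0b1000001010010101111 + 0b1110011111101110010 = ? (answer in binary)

0b10110101010000100001

Add column by column in base 2, right to left:
  1+0 = 1
  1+1 = 0 carry 1
  1+0+1 = 0 carry 1
  1+0+1 = 0 carry 1
  0+1+1 = 0 carry 1
  1+1+1 = 1 carry 1
  0+1+1 = 0 carry 1
  1+0+1 = 0 carry 1
  0+1+1 = 0 carry 1
  0+1+1 = 0 carry 1
  1+1+1 = 1 carry 1
  0+1+1 = 0 carry 1
  1+1+1 = 1 carry 1
  0+1+1 = 0 carry 1
  0+0+1 = 1
  0+0 = 0
  0+1 = 1
  0+1 = 1
  1+1 = 0 carry 1
  final carry 1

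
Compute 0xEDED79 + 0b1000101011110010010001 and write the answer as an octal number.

0o104125012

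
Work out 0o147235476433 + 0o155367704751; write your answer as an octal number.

0o324625403404

Add column by column in base 8, right to left:
  3+1 = 4
  3+5 = 0 carry 1
  4+7+1 = 4 carry 1
  6+4+1 = 3 carry 1
  7+0+1 = 0 carry 1
  4+7+1 = 4 carry 1
  5+7+1 = 5 carry 1
  3+6+1 = 2 carry 1
  2+3+1 = 6
  7+5 = 4 carry 1
  4+5+1 = 2 carry 1
  1+1+1 = 3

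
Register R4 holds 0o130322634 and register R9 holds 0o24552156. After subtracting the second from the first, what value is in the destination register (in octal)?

Subtract column by column in base 8:
  4-6 → 6 (borrow)
  3-5-1 → 5 (borrow)
  6-1-1 → 4
  2-2 → 0
  2-5 → 5 (borrow)
  3-5-1 → 5 (borrow)
  0-4-1 → 3 (borrow)
  3-2-1 → 0
  1-0 → 1

0o103550456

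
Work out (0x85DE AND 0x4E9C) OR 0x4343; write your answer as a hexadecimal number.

0x47DF

0x85DE AND 0x4E9C = 0x049C.
Then OR with 0x4343.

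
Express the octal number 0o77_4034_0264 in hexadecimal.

0x3f81c0b4

Each octal digit is 3 bits: 7=111 7=111 4=100 0=000 3=011 4=100 0=000 2=010 6=110 4=100.
Group the bits into nibbles: 0011 1111 1000 0001 1100 0000 1011 0100 → 3f81c0b4.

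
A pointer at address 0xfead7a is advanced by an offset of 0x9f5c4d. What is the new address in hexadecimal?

0x19e09c7

Add column by column in base 16, right to left:
  a+d = 7 carry 1
  7+4+1 = c
  d+c = 9 carry 1
  a+5+1 = 0 carry 1
  e+f+1 = e carry 1
  f+9+1 = 9 carry 1
  final carry 1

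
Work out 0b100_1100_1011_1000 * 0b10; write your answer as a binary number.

0b1001100101110000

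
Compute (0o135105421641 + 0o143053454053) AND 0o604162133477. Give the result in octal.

0o200160031414

Add column by column in base 8, right to left:
  1+3 = 4
  4+5 = 1 carry 1
  6+0+1 = 7
  1+4 = 5
  2+5 = 7
  4+4 = 0 carry 1
  5+3+1 = 1 carry 1
  0+5+1 = 6
  1+0 = 1
  5+3 = 0 carry 1
  3+4+1 = 0 carry 1
  1+1+1 = 3
Sum = 0o300161075714; now AND with 0o604162133477:
  3&6=2, 0&0=0, 0&4=0, 1&1=1, 6&6=6, 1&2=0, 0&1=0, 7&3=3, 5&3=1, 7&4=4, 1&7=1, 4&7=4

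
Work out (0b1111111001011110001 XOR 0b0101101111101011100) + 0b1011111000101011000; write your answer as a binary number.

0b10110001111100000101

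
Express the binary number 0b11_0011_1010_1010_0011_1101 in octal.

0o14725075

Group the bits in threes: 001 100 111 010 101 000 111 101 → 14725075.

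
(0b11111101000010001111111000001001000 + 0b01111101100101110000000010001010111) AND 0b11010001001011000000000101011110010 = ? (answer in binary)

Add column by column in base 2, right to left:
  0+1 = 1
  0+1 = 1
  0+1 = 1
  1+0 = 1
  0+1 = 1
  0+0 = 0
  1+1 = 0 carry 1
  0+0+1 = 1
  0+0 = 0
  0+0 = 0
  0+1 = 1
  0+0 = 0
  1+0 = 1
  1+0 = 1
  1+0 = 1
  1+0 = 1
  1+0 = 1
  1+0 = 1
  1+0 = 1
  0+1 = 1
  0+1 = 1
  0+1 = 1
  1+0 = 1
  0+1 = 1
  0+0 = 0
  0+0 = 0
  0+1 = 1
  1+1 = 0 carry 1
  0+0+1 = 1
  1+1 = 0 carry 1
  1+1+1 = 1 carry 1
  1+1+1 = 1 carry 1
  1+1+1 = 1 carry 1
  1+1+1 = 1 carry 1
  1+0+1 = 0 carry 1
  final carry 1
Sum = 0b101111010100111111111111010010011111; now AND with 0b11010001001011000000000101011110010:
  101111010100111111111111010010011111
& 011010001001011000000000101011110010
= 001010000000011000000000000010010010

0b1010000000011000000000000010010010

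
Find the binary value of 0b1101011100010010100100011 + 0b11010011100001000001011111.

0b100111111000011010110000010

Add column by column in base 2, right to left:
  1+1 = 0 carry 1
  1+1+1 = 1 carry 1
  0+1+1 = 0 carry 1
  0+1+1 = 0 carry 1
  0+1+1 = 0 carry 1
  1+0+1 = 0 carry 1
  0+1+1 = 0 carry 1
  0+0+1 = 1
  1+0 = 1
  0+0 = 0
  1+0 = 1
  0+0 = 0
  0+1 = 1
  1+0 = 1
  0+0 = 0
  0+0 = 0
  0+0 = 0
  1+1 = 0 carry 1
  1+1+1 = 1 carry 1
  1+1+1 = 1 carry 1
  0+0+1 = 1
  1+0 = 1
  0+1 = 1
  1+0 = 1
  1+1 = 0 carry 1
  0+1+1 = 0 carry 1
  final carry 1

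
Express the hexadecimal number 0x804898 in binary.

0b100000000100100010011000

Expand each hex digit to 4 bits: 8=1000 0=0000 4=0100 8=1000 9=1001 8=1000.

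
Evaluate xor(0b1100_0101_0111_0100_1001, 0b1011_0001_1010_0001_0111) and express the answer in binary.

0b01110100110101011110

XOR bit by bit (1 where the bits differ):
  11000101011101001001
^ 10110001101000010111
= 01110100110101011110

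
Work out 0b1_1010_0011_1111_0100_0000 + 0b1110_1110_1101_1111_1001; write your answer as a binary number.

Add column by column in base 2, right to left:
  0+1 = 1
  0+0 = 0
  0+0 = 0
  0+1 = 1
  0+1 = 1
  0+1 = 1
  1+1 = 0 carry 1
  0+1+1 = 0 carry 1
  1+1+1 = 1 carry 1
  1+0+1 = 0 carry 1
  1+1+1 = 1 carry 1
  1+1+1 = 1 carry 1
  1+0+1 = 0 carry 1
  1+1+1 = 1 carry 1
  0+1+1 = 0 carry 1
  0+1+1 = 0 carry 1
  0+0+1 = 1
  1+1 = 0 carry 1
  0+1+1 = 0 carry 1
  1+1+1 = 1 carry 1
  1+0+1 = 0 carry 1
  final carry 1

0b1010010010110100111001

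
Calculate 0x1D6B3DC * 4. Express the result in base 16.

0x75ACF70

Multiply each base-16 digit by 4, carrying:
  C×4 = 48 → write 0 carry 3
  D×4+3 = 55 → write 7 carry 3
  3×4+3 = 15 → write F
  B×4 = 44 → write C carry 2
  6×4+2 = 26 → write A carry 1
  D×4+1 = 53 → write 5 carry 3
  1×4+3 = 7 → write 7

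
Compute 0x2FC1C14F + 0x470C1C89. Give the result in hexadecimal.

0x76CDDDD8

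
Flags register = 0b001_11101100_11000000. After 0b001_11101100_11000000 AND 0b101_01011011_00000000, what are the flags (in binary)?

AND bit by bit (1 only where both bits are 1):
  0011110110011000000
& 1010101101100000000
= 0010100100000000000

0b0010100100000000000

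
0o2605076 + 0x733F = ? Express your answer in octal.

0x733F = 0o71477 in octal.
Add column by column in base 8, right to left:
  6+7 = 5 carry 1
  7+7+1 = 7 carry 1
  0+4+1 = 5
  5+1 = 6
  0+7 = 7
  6+0 = 6
  2+0 = 2

0o2676575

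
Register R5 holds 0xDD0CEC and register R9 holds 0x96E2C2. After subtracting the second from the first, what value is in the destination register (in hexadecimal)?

0x462A2A

Subtract column by column in base 16:
  C-2 → A
  E-C → 2
  C-2 → A
  0-E → 2 (borrow)
  D-6-1 → 6
  D-9 → 4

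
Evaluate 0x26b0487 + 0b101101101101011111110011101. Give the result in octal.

0x26b0487 = 0o232602207 in octal.
0b101101101101011111110011101 = 0o555537635 in octal.
Add column by column in base 8, right to left:
  7+5 = 4 carry 1
  0+3+1 = 4
  2+6 = 0 carry 1
  2+7+1 = 2 carry 1
  0+3+1 = 4
  6+5 = 3 carry 1
  2+5+1 = 0 carry 1
  3+5+1 = 1 carry 1
  2+5+1 = 0 carry 1
  final carry 1

0o1010342044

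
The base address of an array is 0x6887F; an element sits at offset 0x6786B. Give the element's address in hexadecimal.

0xD00EA

Add column by column in base 16, right to left:
  F+B = A carry 1
  7+6+1 = E
  8+8 = 0 carry 1
  8+7+1 = 0 carry 1
  6+6+1 = D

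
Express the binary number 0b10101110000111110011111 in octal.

0o25607637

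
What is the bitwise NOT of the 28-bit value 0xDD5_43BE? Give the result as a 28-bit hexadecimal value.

0x22ABC41

Each hex digit d becomes F−d:
  D→2, D→2, 5→A, 4→B, 3→C, B→4, E→1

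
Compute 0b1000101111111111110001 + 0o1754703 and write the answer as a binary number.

0b1010101101100110110100

0o1754703 = 0b1111101100111000011 in binary.
Add column by column in base 2, right to left:
  1+1 = 0 carry 1
  0+1+1 = 0 carry 1
  0+0+1 = 1
  0+0 = 0
  1+0 = 1
  1+0 = 1
  1+1 = 0 carry 1
  1+1+1 = 1 carry 1
  1+1+1 = 1 carry 1
  1+0+1 = 0 carry 1
  1+0+1 = 0 carry 1
  1+1+1 = 1 carry 1
  1+1+1 = 1 carry 1
  1+0+1 = 0 carry 1
  1+1+1 = 1 carry 1
  1+1+1 = 1 carry 1
  0+1+1 = 0 carry 1
  1+1+1 = 1 carry 1
  0+1+1 = 0 carry 1
  0+0+1 = 1
  0+0 = 0
  1+0 = 1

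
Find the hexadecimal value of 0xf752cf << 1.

1 bits is not a whole number of base-16 digits; in binary: 111101110101001011001111 << 1 = 1111011101010010110011110.

0x1eea59e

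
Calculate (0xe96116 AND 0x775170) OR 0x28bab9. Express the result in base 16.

0x69fbb9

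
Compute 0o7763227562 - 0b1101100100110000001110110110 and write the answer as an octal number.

0b1101100100110000001110110110 = 0o1544601666 in octal.
Subtract column by column in base 8:
  2-6 → 4 (borrow)
  6-6-1 → 7 (borrow)
  5-6-1 → 6 (borrow)
  7-1-1 → 5
  2-0 → 2
  2-6 → 4 (borrow)
  3-4-1 → 6 (borrow)
  6-4-1 → 1
  7-5 → 2
  7-1 → 6

0o6216425674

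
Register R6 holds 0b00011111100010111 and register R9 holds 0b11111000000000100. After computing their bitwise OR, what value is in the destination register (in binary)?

0b11111111100010111

OR bit by bit (1 where either bit is 1):
  00011111100010111
| 11111000000000100
= 11111111100010111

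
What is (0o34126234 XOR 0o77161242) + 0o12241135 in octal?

First 0o34126234 XOR 0o77161242 = 0o43047076.
Add column by column in base 8, right to left:
  6+5 = 3 carry 1
  7+3+1 = 3 carry 1
  0+1+1 = 2
  7+1 = 0 carry 1
  4+4+1 = 1 carry 1
  0+2+1 = 3
  3+2 = 5
  4+1 = 5

0o55310233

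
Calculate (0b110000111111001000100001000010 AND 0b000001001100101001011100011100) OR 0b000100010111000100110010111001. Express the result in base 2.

0b110000111111001000100001000010 AND 0b000001001100101001011100011100 = 0b000000001100001000000000000000.
Then OR with 0b000100010111000100110010111001.

0b100011111001100110010111001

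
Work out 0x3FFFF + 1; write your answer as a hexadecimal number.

The trailing 4 digits are F (max in base 16), so adding 1 cascades: they roll to 0 and the next digit up increments.

0x40000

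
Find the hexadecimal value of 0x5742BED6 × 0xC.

Multiply each base-16 digit by 12, carrying:
  6×12 = 72 → write 8 carry 4
  D×12+4 = 160 → write 0 carry 10
  E×12+10 = 178 → write 2 carry 11
  B×12+11 = 143 → write F carry 8
  2×12+8 = 32 → write 0 carry 2
  4×12+2 = 50 → write 2 carry 3
  7×12+3 = 87 → write 7 carry 5
  5×12+5 = 65 → write 1 carry 4
  remaining carry: 4

0x41720F208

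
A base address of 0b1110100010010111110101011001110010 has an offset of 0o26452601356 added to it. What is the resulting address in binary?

0b10001010111000010100101100101100000

0o26452601356 = 0b10110100101010110000001011101110 in binary.
Add column by column in base 2, right to left:
  0+0 = 0
  1+1 = 0 carry 1
  0+1+1 = 0 carry 1
  0+1+1 = 0 carry 1
  1+0+1 = 0 carry 1
  1+1+1 = 1 carry 1
  1+1+1 = 1 carry 1
  0+1+1 = 0 carry 1
  0+0+1 = 1
  1+1 = 0 carry 1
  1+0+1 = 0 carry 1
  0+0+1 = 1
  1+0 = 1
  0+0 = 0
  1+0 = 1
  0+0 = 0
  1+1 = 0 carry 1
  1+1+1 = 1 carry 1
  1+0+1 = 0 carry 1
  1+1+1 = 1 carry 1
  1+0+1 = 0 carry 1
  0+1+1 = 0 carry 1
  1+0+1 = 0 carry 1
  0+1+1 = 0 carry 1
  0+0+1 = 1
  1+0 = 1
  0+1 = 1
  0+0 = 0
  0+1 = 1
  1+1 = 0 carry 1
  0+0+1 = 1
  1+1 = 0 carry 1
  1+0+1 = 0 carry 1
  1+0+1 = 0 carry 1
  final carry 1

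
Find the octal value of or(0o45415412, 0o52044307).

0o57455717

OR each oct digit independently (no carries):
  4|5=5, 5|2=7, 4|0=4, 1|4=5, 5|4=5, 4|3=7, 1|0=1, 2|7=7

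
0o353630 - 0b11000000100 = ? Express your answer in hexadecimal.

0x1d194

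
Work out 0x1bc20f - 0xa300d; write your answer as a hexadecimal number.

0x119202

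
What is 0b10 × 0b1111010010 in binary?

Multiply each base-2 digit by 2, carrying:
  0×2 = 0 → write 0
  1×2 = 2 → write 0 carry 1
  0×2+1 = 1 → write 1
  0×2 = 0 → write 0
  1×2 = 2 → write 0 carry 1
  0×2+1 = 1 → write 1
  1×2 = 2 → write 0 carry 1
  1×2+1 = 3 → write 1 carry 1
  1×2+1 = 3 → write 1 carry 1
  1×2+1 = 3 → write 1 carry 1
  remaining carry: 1

0b11110100100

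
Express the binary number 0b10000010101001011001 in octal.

Group the bits in threes: 010 000 010 101 001 011 001 → 2025131.

0o2025131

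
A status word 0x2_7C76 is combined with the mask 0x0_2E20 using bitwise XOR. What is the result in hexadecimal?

0x25256

XOR each hex digit independently (no carries):
  2^0=2, 7^2=5, C^E=2, 7^2=5, 6^0=6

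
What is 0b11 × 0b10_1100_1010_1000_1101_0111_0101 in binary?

0b1000010111111010100001011111

Multiply each base-2 digit by 3, carrying:
  1×3 = 3 → write 1 carry 1
  0×3+1 = 1 → write 1
  1×3 = 3 → write 1 carry 1
  0×3+1 = 1 → write 1
  1×3 = 3 → write 1 carry 1
  1×3+1 = 4 → write 0 carry 2
  1×3+2 = 5 → write 1 carry 2
  0×3+2 = 2 → write 0 carry 1
  1×3+1 = 4 → write 0 carry 2
  0×3+2 = 2 → write 0 carry 1
  1×3+1 = 4 → write 0 carry 2
  1×3+2 = 5 → write 1 carry 2
  0×3+2 = 2 → write 0 carry 1
  0×3+1 = 1 → write 1
  0×3 = 0 → write 0
  1×3 = 3 → write 1 carry 1
  0×3+1 = 1 → write 1
  1×3 = 3 → write 1 carry 1
  0×3+1 = 1 → write 1
  1×3 = 3 → write 1 carry 1
  0×3+1 = 1 → write 1
  0×3 = 0 → write 0
  1×3 = 3 → write 1 carry 1
  1×3+1 = 4 → write 0 carry 2
  0×3+2 = 2 → write 0 carry 1
  1×3+1 = 4 → write 0 carry 2
  remaining carry: 10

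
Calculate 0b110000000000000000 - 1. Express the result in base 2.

0b101111111111111111

The trailing 16 digits are 0, so subtracting 1 borrows through: they become 1 and the next digit up decrements.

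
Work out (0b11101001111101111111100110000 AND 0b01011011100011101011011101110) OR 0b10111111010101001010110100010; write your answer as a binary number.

0b11111111110101101011110100010

0b11101001111101111111100110000 AND 0b01011011100011101011011101110 = 0b01001001100001101011000100000.
Then OR with 0b10111111010101001010110100010.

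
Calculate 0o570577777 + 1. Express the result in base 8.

The trailing 5 digits are 7 (max in base 8), so adding 1 cascades: they roll to 0 and the next digit up increments.

0o570600000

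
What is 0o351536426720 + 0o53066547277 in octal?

Add column by column in base 8, right to left:
  0+7 = 7
  2+7 = 1 carry 1
  7+2+1 = 2 carry 1
  6+7+1 = 6 carry 1
  2+4+1 = 7
  4+5 = 1 carry 1
  6+6+1 = 5 carry 1
  3+6+1 = 2 carry 1
  5+0+1 = 6
  1+3 = 4
  5+5 = 2 carry 1
  3+0+1 = 4

0o424625176217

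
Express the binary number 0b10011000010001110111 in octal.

Group the bits in threes: 010 011 000 010 001 110 111 → 2302167.

0o2302167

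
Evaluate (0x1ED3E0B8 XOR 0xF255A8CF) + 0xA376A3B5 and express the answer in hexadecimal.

0x18FFCEC2C

First 0x1ED3E0B8 XOR 0xF255A8CF = 0xEC864877.
Add column by column in base 16, right to left:
  7+5 = C
  7+B = 2 carry 1
  8+3+1 = C
  4+A = E
  6+6 = C
  8+7 = F
  C+3 = F
  E+A = 8 carry 1
  final carry 1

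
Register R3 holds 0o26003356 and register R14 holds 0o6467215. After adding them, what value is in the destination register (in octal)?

Add column by column in base 8, right to left:
  6+5 = 3 carry 1
  5+1+1 = 7
  3+2 = 5
  3+7 = 2 carry 1
  0+6+1 = 7
  0+4 = 4
  6+6 = 4 carry 1
  2+0+1 = 3

0o34472573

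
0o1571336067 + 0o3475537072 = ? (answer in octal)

Add column by column in base 8, right to left:
  7+2 = 1 carry 1
  6+7+1 = 6 carry 1
  0+0+1 = 1
  6+7 = 5 carry 1
  3+3+1 = 7
  3+5 = 0 carry 1
  1+5+1 = 7
  7+7 = 6 carry 1
  5+4+1 = 2 carry 1
  1+3+1 = 5

0o5267075161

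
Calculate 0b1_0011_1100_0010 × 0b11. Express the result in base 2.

Multiply each base-2 digit by 3, carrying:
  0×3 = 0 → write 0
  1×3 = 3 → write 1 carry 1
  0×3+1 = 1 → write 1
  0×3 = 0 → write 0
  0×3 = 0 → write 0
  0×3 = 0 → write 0
  1×3 = 3 → write 1 carry 1
  1×3+1 = 4 → write 0 carry 2
  1×3+2 = 5 → write 1 carry 2
  1×3+2 = 5 → write 1 carry 2
  0×3+2 = 2 → write 0 carry 1
  0×3+1 = 1 → write 1
  1×3 = 3 → write 1 carry 1
  remaining carry: 1

0b11101101000110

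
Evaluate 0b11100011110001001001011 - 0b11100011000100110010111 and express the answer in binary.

0b101100010110100

Subtract column by column in base 2:
  1-1 → 0
  1-1 → 0
  0-1 → 1 (borrow)
  1-0-1 → 0
  0-1 → 1 (borrow)
  0-0-1 → 1 (borrow)
  1-0-1 → 0
  0-1 → 1 (borrow)
  0-1-1 → 0 (borrow)
  1-0-1 → 0
  0-0 → 0
  0-1 → 1 (borrow)
  0-0-1 → 1 (borrow)
  1-0-1 → 0
  1-0 → 1
  1-1 → 0
  1-1 → 0
  0-0 → 0
  0-0 → 0
  0-0 → 0
  1-1 → 0
  1-1 → 0
  1-1 → 0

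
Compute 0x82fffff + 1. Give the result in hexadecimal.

0x8300000

The trailing 5 digits are F (max in base 16), so adding 1 cascades: they roll to 0 and the next digit up increments.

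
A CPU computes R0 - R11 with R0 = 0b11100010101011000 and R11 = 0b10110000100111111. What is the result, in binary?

0b110010000011001

Subtract column by column in base 2:
  0-1 → 1 (borrow)
  0-1-1 → 0 (borrow)
  0-1-1 → 0 (borrow)
  1-1-1 → 1 (borrow)
  1-1-1 → 1 (borrow)
  0-1-1 → 0 (borrow)
  1-0-1 → 0
  0-0 → 0
  1-1 → 0
  0-0 → 0
  1-0 → 1
  0-0 → 0
  0-0 → 0
  0-1 → 1 (borrow)
  1-1-1 → 1 (borrow)
  1-0-1 → 0
  1-1 → 0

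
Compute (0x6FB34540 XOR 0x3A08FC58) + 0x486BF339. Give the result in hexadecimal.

0x9E27AC51

First 0x6FB34540 XOR 0x3A08FC58 = 0x55BBB918.
Add column by column in base 16, right to left:
  8+9 = 1 carry 1
  1+3+1 = 5
  9+3 = C
  B+F = A carry 1
  B+B+1 = 7 carry 1
  B+6+1 = 2 carry 1
  5+8+1 = E
  5+4 = 9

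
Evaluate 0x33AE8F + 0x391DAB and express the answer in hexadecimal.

0x6CCC3A

Add column by column in base 16, right to left:
  F+B = A carry 1
  8+A+1 = 3 carry 1
  E+D+1 = C carry 1
  A+1+1 = C
  3+9 = C
  3+3 = 6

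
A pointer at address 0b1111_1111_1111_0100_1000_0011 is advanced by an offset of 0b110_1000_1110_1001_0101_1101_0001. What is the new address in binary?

0b111100011101000101001010100

Add column by column in base 2, right to left:
  1+1 = 0 carry 1
  1+0+1 = 0 carry 1
  0+0+1 = 1
  0+0 = 0
  0+1 = 1
  0+0 = 0
  0+1 = 1
  1+1 = 0 carry 1
  0+1+1 = 0 carry 1
  0+0+1 = 1
  1+1 = 0 carry 1
  0+0+1 = 1
  1+1 = 0 carry 1
  1+0+1 = 0 carry 1
  1+0+1 = 0 carry 1
  1+1+1 = 1 carry 1
  1+0+1 = 0 carry 1
  1+1+1 = 1 carry 1
  1+1+1 = 1 carry 1
  1+1+1 = 1 carry 1
  1+0+1 = 0 carry 1
  1+0+1 = 0 carry 1
  1+0+1 = 0 carry 1
  1+1+1 = 1 carry 1
  0+0+1 = 1
  0+1 = 1
  0+1 = 1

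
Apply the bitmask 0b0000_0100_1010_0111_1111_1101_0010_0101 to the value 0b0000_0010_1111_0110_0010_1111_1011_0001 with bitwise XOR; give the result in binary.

XOR bit by bit (1 where the bits differ):
  00000010111101100010111110110001
^ 00000100101001111111110100100101
= 00000110010100011101001010010100

0b00000110010100011101001010010100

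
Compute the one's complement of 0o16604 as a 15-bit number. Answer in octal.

Each oct digit d becomes 7−d:
  1→6, 6→1, 6→1, 0→7, 4→3

0o61173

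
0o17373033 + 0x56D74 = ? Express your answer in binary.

0o17373033 = 0b1111011111011000011011 in binary.
0x56D74 = 0b1010110110101110100 in binary.
Add column by column in base 2, right to left:
  1+0 = 1
  1+0 = 1
  0+1 = 1
  1+0 = 1
  1+1 = 0 carry 1
  0+1+1 = 0 carry 1
  0+1+1 = 0 carry 1
  0+0+1 = 1
  0+1 = 1
  1+0 = 1
  1+1 = 0 carry 1
  0+1+1 = 0 carry 1
  1+0+1 = 0 carry 1
  1+1+1 = 1 carry 1
  1+1+1 = 1 carry 1
  1+0+1 = 0 carry 1
  1+1+1 = 1 carry 1
  0+0+1 = 1
  1+1 = 0 carry 1
  1+0+1 = 0 carry 1
  1+0+1 = 0 carry 1
  1+0+1 = 0 carry 1
  final carry 1

0b10000110110001110001111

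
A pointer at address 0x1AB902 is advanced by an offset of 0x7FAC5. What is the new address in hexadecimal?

0x22B3C7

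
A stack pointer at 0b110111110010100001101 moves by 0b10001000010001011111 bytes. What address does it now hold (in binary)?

0b1001000110100101101100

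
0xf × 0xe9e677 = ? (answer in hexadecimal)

Multiply each base-16 digit by 15, carrying:
  7×15 = 105 → write 9 carry 6
  7×15+6 = 111 → write f carry 6
  6×15+6 = 96 → write 0 carry 6
  e×15+6 = 216 → write 8 carry 13
  9×15+13 = 148 → write 4 carry 9
  e×15+9 = 219 → write b carry 13
  remaining carry: d

0xdb480f9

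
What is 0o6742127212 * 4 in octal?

0o33610535050

Multiply each base-8 digit by 4, carrying:
  2×4 = 8 → write 0 carry 1
  1×4+1 = 5 → write 5
  2×4 = 8 → write 0 carry 1
  7×4+1 = 29 → write 5 carry 3
  2×4+3 = 11 → write 3 carry 1
  1×4+1 = 5 → write 5
  2×4 = 8 → write 0 carry 1
  4×4+1 = 17 → write 1 carry 2
  7×4+2 = 30 → write 6 carry 3
  6×4+3 = 27 → write 3 carry 3
  remaining carry: 3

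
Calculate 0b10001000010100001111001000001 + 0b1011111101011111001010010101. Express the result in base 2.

Add column by column in base 2, right to left:
  1+1 = 0 carry 1
  0+0+1 = 1
  0+1 = 1
  0+0 = 0
  0+1 = 1
  0+0 = 0
  1+0 = 1
  0+1 = 1
  0+0 = 0
  1+1 = 0 carry 1
  1+0+1 = 0 carry 1
  1+0+1 = 0 carry 1
  1+1+1 = 1 carry 1
  0+1+1 = 0 carry 1
  0+1+1 = 0 carry 1
  0+1+1 = 0 carry 1
  0+1+1 = 0 carry 1
  1+0+1 = 0 carry 1
  0+1+1 = 0 carry 1
  1+0+1 = 0 carry 1
  0+1+1 = 0 carry 1
  0+1+1 = 0 carry 1
  0+1+1 = 0 carry 1
  0+1+1 = 0 carry 1
  1+1+1 = 1 carry 1
  0+1+1 = 0 carry 1
  0+0+1 = 1
  0+1 = 1
  1+0 = 1

0b11101000000000001000011010110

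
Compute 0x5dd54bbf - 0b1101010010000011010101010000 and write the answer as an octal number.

0o12043213157

0x5dd54bbf = 0o13565245677 in octal.
0b1101010010000011010101010000 = 0o1522032520 in octal.
Subtract column by column in base 8:
  7-0 → 7
  7-2 → 5
  6-5 → 1
  5-2 → 3
  4-3 → 1
  2-0 → 2
  5-2 → 3
  6-2 → 4
  5-5 → 0
  3-1 → 2
  1-0 → 1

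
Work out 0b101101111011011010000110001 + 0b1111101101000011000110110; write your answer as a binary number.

Add column by column in base 2, right to left:
  1+0 = 1
  0+1 = 1
  0+1 = 1
  0+0 = 0
  1+1 = 0 carry 1
  1+1+1 = 1 carry 1
  0+0+1 = 1
  0+0 = 0
  0+0 = 0
  0+1 = 1
  1+1 = 0 carry 1
  0+0+1 = 1
  1+0 = 1
  1+0 = 1
  0+0 = 0
  1+1 = 0 carry 1
  1+0+1 = 0 carry 1
  0+1+1 = 0 carry 1
  1+1+1 = 1 carry 1
  1+0+1 = 0 carry 1
  1+1+1 = 1 carry 1
  1+1+1 = 1 carry 1
  0+1+1 = 0 carry 1
  1+1+1 = 1 carry 1
  1+1+1 = 1 carry 1
  0+0+1 = 1
  1+0 = 1

0b111101101000011101001100111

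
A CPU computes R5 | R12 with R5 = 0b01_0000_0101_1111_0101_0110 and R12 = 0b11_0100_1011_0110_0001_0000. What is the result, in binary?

OR bit by bit (1 where either bit is 1):
  0100000101111101010110
| 1101001011011000010000
= 1101001111111101010110

0b1101001111111101010110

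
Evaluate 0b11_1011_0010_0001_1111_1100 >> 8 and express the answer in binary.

0b11101100100001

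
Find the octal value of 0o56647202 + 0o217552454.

0o276421656

Add column by column in base 8, right to left:
  2+4 = 6
  0+5 = 5
  2+4 = 6
  7+2 = 1 carry 1
  4+5+1 = 2 carry 1
  6+5+1 = 4 carry 1
  6+7+1 = 6 carry 1
  5+1+1 = 7
  0+2 = 2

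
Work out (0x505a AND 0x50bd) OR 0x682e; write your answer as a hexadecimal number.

0x783e

0x505a AND 0x50bd = 0x5018.
Then OR with 0x682e.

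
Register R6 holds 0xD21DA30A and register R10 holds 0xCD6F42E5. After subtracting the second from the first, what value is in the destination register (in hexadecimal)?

0x4AE6025

Subtract column by column in base 16:
  A-5 → 5
  0-E → 2 (borrow)
  3-2-1 → 0
  A-4 → 6
  D-F → E (borrow)
  1-6-1 → A (borrow)
  2-D-1 → 4 (borrow)
  D-C-1 → 0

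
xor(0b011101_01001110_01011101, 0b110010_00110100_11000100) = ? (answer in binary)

0b1011110111101010011001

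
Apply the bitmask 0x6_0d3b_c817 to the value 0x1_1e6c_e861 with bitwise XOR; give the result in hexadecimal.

XOR each hex digit independently (no carries):
  1^6=7, 1^0=1, e^d=3, 6^3=5, c^b=7, e^c=2, 8^8=0, 6^1=7, 1^7=6

0x713572076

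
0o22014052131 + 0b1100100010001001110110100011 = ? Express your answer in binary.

0o22014052131 = 0b10010000001100000101010001011001 in binary.
Add column by column in base 2, right to left:
  1+1 = 0 carry 1
  0+1+1 = 0 carry 1
  0+0+1 = 1
  1+0 = 1
  1+0 = 1
  0+1 = 1
  1+0 = 1
  0+1 = 1
  0+1 = 1
  0+0 = 0
  1+1 = 0 carry 1
  0+1+1 = 0 carry 1
  1+1+1 = 1 carry 1
  0+0+1 = 1
  1+0 = 1
  0+1 = 1
  0+0 = 0
  0+0 = 0
  0+0 = 0
  0+1 = 1
  1+0 = 1
  1+0 = 1
  0+0 = 0
  0+1 = 1
  0+0 = 0
  0+0 = 0
  0+1 = 1
  0+1 = 1
  1+0 = 1
  0+0 = 0
  0+0 = 0
  1+0 = 1

0b10011100101110001111000111111100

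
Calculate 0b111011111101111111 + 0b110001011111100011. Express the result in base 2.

Add column by column in base 2, right to left:
  1+1 = 0 carry 1
  1+1+1 = 1 carry 1
  1+0+1 = 0 carry 1
  1+0+1 = 0 carry 1
  1+0+1 = 0 carry 1
  1+1+1 = 1 carry 1
  1+1+1 = 1 carry 1
  0+1+1 = 0 carry 1
  1+1+1 = 1 carry 1
  1+1+1 = 1 carry 1
  1+1+1 = 1 carry 1
  1+0+1 = 0 carry 1
  1+1+1 = 1 carry 1
  1+0+1 = 0 carry 1
  0+0+1 = 1
  1+0 = 1
  1+1 = 0 carry 1
  1+1+1 = 1 carry 1
  final carry 1

0b1101101011101100010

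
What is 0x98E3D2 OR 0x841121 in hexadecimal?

0x9CF3F3

OR each hex digit independently (no carries):
  9|8=9, 8|4=C, E|1=F, 3|1=3, D|2=F, 2|1=3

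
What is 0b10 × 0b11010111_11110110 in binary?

Multiply each base-2 digit by 2, carrying:
  0×2 = 0 → write 0
  1×2 = 2 → write 0 carry 1
  1×2+1 = 3 → write 1 carry 1
  0×2+1 = 1 → write 1
  1×2 = 2 → write 0 carry 1
  1×2+1 = 3 → write 1 carry 1
  1×2+1 = 3 → write 1 carry 1
  1×2+1 = 3 → write 1 carry 1
  1×2+1 = 3 → write 1 carry 1
  1×2+1 = 3 → write 1 carry 1
  1×2+1 = 3 → write 1 carry 1
  0×2+1 = 1 → write 1
  1×2 = 2 → write 0 carry 1
  0×2+1 = 1 → write 1
  1×2 = 2 → write 0 carry 1
  1×2+1 = 3 → write 1 carry 1
  remaining carry: 1

0b11010111111101100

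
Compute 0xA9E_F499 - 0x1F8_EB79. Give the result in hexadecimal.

0x8A60920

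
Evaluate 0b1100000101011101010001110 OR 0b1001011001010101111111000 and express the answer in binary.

OR bit by bit (1 where either bit is 1):
  1100000101011101010001110
| 1001011001010101111111000
= 1101011101011101111111110

0b1101011101011101111111110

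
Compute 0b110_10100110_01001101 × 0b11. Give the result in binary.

0b100111111001011100111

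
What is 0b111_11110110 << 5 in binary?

0b1111111011000000

Left shift by 5: append 5 zero bits.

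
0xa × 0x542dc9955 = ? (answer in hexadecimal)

0x349c9dfd52

Multiply each base-16 digit by 10, carrying:
  5×10 = 50 → write 2 carry 3
  5×10+3 = 53 → write 5 carry 3
  9×10+3 = 93 → write d carry 5
  9×10+5 = 95 → write f carry 5
  c×10+5 = 125 → write d carry 7
  d×10+7 = 137 → write 9 carry 8
  2×10+8 = 28 → write c carry 1
  4×10+1 = 41 → write 9 carry 2
  5×10+2 = 52 → write 4 carry 3
  remaining carry: 3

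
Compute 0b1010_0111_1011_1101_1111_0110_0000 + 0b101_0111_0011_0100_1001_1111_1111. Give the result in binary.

Add column by column in base 2, right to left:
  0+1 = 1
  0+1 = 1
  0+1 = 1
  0+1 = 1
  0+1 = 1
  1+1 = 0 carry 1
  1+1+1 = 1 carry 1
  0+1+1 = 0 carry 1
  1+1+1 = 1 carry 1
  1+0+1 = 0 carry 1
  1+0+1 = 0 carry 1
  1+1+1 = 1 carry 1
  1+0+1 = 0 carry 1
  0+0+1 = 1
  1+1 = 0 carry 1
  1+0+1 = 0 carry 1
  1+1+1 = 1 carry 1
  1+1+1 = 1 carry 1
  0+0+1 = 1
  1+0 = 1
  1+1 = 0 carry 1
  1+1+1 = 1 carry 1
  1+1+1 = 1 carry 1
  0+0+1 = 1
  0+1 = 1
  1+0 = 1
  0+1 = 1
  1+0 = 1

0b1111111011110010100101011111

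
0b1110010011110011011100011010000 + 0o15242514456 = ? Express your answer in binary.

0o15242514456 = 0b1101010100010101001100100101110 in binary.
Add column by column in base 2, right to left:
  0+0 = 0
  0+1 = 1
  0+1 = 1
  0+1 = 1
  1+0 = 1
  0+1 = 1
  1+0 = 1
  1+0 = 1
  0+1 = 1
  0+0 = 0
  0+0 = 0
  1+1 = 0 carry 1
  1+1+1 = 1 carry 1
  1+0+1 = 0 carry 1
  0+0+1 = 1
  1+1 = 0 carry 1
  1+0+1 = 0 carry 1
  0+1+1 = 0 carry 1
  0+0+1 = 1
  1+1 = 0 carry 1
  1+0+1 = 0 carry 1
  1+0+1 = 0 carry 1
  1+0+1 = 0 carry 1
  0+1+1 = 0 carry 1
  0+0+1 = 1
  1+1 = 0 carry 1
  0+0+1 = 1
  0+1 = 1
  1+0 = 1
  1+1 = 0 carry 1
  1+1+1 = 1 carry 1
  final carry 1

0b11011101000001000101000111111110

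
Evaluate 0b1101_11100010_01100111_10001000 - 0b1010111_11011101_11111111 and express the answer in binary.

Subtract column by column in base 2:
  0-1 → 1 (borrow)
  0-1-1 → 0 (borrow)
  0-1-1 → 0 (borrow)
  1-1-1 → 1 (borrow)
  0-1-1 → 0 (borrow)
  0-1-1 → 0 (borrow)
  0-1-1 → 0 (borrow)
  1-1-1 → 1 (borrow)
  1-1-1 → 1 (borrow)
  1-0-1 → 0
  1-1 → 0
  0-1 → 1 (borrow)
  0-1-1 → 0 (borrow)
  1-0-1 → 0
  1-1 → 0
  0-1 → 1 (borrow)
  0-1-1 → 0 (borrow)
  1-1-1 → 1 (borrow)
  0-1-1 → 0 (borrow)
  0-0-1 → 1 (borrow)
  0-1-1 → 0 (borrow)
  1-0-1 → 0
  1-1 → 0
  1-0 → 1
  1-0 → 1
  0-0 → 0
  1-0 → 1
  1-0 → 1

0b1101100010101000100110001001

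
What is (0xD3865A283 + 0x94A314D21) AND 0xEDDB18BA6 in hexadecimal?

0x680908BA4

Add column by column in base 16, right to left:
  3+1 = 4
  8+2 = A
  2+D = F
  A+4 = E
  5+1 = 6
  6+3 = 9
  8+A = 2 carry 1
  3+4+1 = 8
  D+9 = 6 carry 1
  final carry 1
Sum = 0x168296EFA4; now AND with 0xEDDB18BA6:
  1&0=0, 6&E=6, 8&D=8, 2&D=0, 9&B=9, 6&1=0, E&8=8, F&B=B, A&A=A, 4&6=4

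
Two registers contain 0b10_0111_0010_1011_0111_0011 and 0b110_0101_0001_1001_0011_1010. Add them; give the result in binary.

0b100011000100010010101101

Add column by column in base 2, right to left:
  1+0 = 1
  1+1 = 0 carry 1
  0+0+1 = 1
  0+1 = 1
  1+1 = 0 carry 1
  1+1+1 = 1 carry 1
  1+0+1 = 0 carry 1
  0+0+1 = 1
  1+1 = 0 carry 1
  1+0+1 = 0 carry 1
  0+0+1 = 1
  1+1 = 0 carry 1
  0+1+1 = 0 carry 1
  1+0+1 = 0 carry 1
  0+0+1 = 1
  0+0 = 0
  1+1 = 0 carry 1
  1+0+1 = 0 carry 1
  1+1+1 = 1 carry 1
  0+0+1 = 1
  0+0 = 0
  1+1 = 0 carry 1
  0+1+1 = 0 carry 1
  final carry 1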